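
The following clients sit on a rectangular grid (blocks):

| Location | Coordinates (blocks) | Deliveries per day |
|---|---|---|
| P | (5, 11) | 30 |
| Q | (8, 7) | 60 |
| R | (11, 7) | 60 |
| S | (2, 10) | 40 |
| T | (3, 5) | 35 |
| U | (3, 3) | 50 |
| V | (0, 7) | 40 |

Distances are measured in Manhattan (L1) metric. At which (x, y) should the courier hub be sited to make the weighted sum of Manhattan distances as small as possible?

Manhattan distance separates: Σwᵢ(|x−xᵢ|+|y−yᵢ|) = Σwᵢ|x−xᵢ| + Σwᵢ|y−yᵢ|, so x and y are optimised independently as 1-D weighted medians.
Total weight W = 315; half = 157.5.
x-coordinate, sorted with cumulative weight:
  x=0 (V, w=40) cum 40
  x=2 (S, w=40) cum 80
  x=3 (T, w=35) cum 115
  x=3 (U, w=50) cum 165  ← median
  x=5 (P, w=30) cum 195
  x=8 (Q, w=60) cum 255
  x=11 (R, w=60) cum 315
⇒ x* = 3
y-coordinate, sorted with cumulative weight:
  y=3 (U, w=50) cum 50
  y=5 (T, w=35) cum 85
  y=7 (Q, w=60) cum 145
  y=7 (R, w=60) cum 205  ← median
  y=7 (V, w=40) cum 245
  y=10 (S, w=40) cum 285
  y=11 (P, w=30) cum 315
⇒ y* = 7

(3, 7)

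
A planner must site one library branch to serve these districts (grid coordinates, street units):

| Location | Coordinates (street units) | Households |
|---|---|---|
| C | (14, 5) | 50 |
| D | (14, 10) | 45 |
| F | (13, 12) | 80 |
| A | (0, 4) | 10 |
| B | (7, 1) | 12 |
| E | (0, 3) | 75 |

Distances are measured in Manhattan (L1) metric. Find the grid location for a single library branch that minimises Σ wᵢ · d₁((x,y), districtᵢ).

(13, 5)

Manhattan distance separates: Σwᵢ(|x−xᵢ|+|y−yᵢ|) = Σwᵢ|x−xᵢ| + Σwᵢ|y−yᵢ|, so x and y are optimised independently as 1-D weighted medians.
Total weight W = 272; half = 136.
x-coordinate, sorted with cumulative weight:
  x=0 (A, w=10) cum 10
  x=0 (E, w=75) cum 85
  x=7 (B, w=12) cum 97
  x=13 (F, w=80) cum 177  ← median
  x=14 (C, w=50) cum 227
  x=14 (D, w=45) cum 272
⇒ x* = 13
y-coordinate, sorted with cumulative weight:
  y=1 (B, w=12) cum 12
  y=3 (E, w=75) cum 87
  y=4 (A, w=10) cum 97
  y=5 (C, w=50) cum 147  ← median
  y=10 (D, w=45) cum 192
  y=12 (F, w=80) cum 272
⇒ y* = 5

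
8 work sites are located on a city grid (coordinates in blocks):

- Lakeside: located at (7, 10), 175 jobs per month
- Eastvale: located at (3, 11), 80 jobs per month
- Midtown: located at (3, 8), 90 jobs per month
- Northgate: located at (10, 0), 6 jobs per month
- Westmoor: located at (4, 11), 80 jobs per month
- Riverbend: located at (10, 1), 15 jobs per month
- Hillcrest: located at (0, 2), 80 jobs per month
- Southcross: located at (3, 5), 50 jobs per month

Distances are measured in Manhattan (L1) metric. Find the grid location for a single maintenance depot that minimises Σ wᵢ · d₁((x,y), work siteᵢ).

(3, 10)

Manhattan distance separates: Σwᵢ(|x−xᵢ|+|y−yᵢ|) = Σwᵢ|x−xᵢ| + Σwᵢ|y−yᵢ|, so x and y are optimised independently as 1-D weighted medians.
Total weight W = 576; half = 288.
x-coordinate, sorted with cumulative weight:
  x=0 (Hillcrest, w=80) cum 80
  x=3 (Eastvale, w=80) cum 160
  x=3 (Midtown, w=90) cum 250
  x=3 (Southcross, w=50) cum 300  ← median
  x=4 (Westmoor, w=80) cum 380
  x=7 (Lakeside, w=175) cum 555
  x=10 (Northgate, w=6) cum 561
  x=10 (Riverbend, w=15) cum 576
⇒ x* = 3
y-coordinate, sorted with cumulative weight:
  y=0 (Northgate, w=6) cum 6
  y=1 (Riverbend, w=15) cum 21
  y=2 (Hillcrest, w=80) cum 101
  y=5 (Southcross, w=50) cum 151
  y=8 (Midtown, w=90) cum 241
  y=10 (Lakeside, w=175) cum 416  ← median
  y=11 (Eastvale, w=80) cum 496
  y=11 (Westmoor, w=80) cum 576
⇒ y* = 10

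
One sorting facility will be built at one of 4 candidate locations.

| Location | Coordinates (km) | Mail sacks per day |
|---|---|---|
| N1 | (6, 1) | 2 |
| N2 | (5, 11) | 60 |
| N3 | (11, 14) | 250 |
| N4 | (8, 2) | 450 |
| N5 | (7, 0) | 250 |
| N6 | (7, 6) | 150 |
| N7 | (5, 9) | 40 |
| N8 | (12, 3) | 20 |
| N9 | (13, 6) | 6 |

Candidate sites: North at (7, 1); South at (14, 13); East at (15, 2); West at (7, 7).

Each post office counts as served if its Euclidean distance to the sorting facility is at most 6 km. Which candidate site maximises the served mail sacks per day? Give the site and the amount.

North, covering 872

Coverage radius r = 6 km; a point is covered iff (Δx)²+(Δy)² ≤ 6² = 36.
  North (7, 1): covers {N1, N4, N5, N6, N8} → 872
  South (14, 13): covers {N3} → 250
  East (15, 2): covers {N8, N9} → 26
  West (7, 7): covers {N2, N4, N6, N7} → 700
Maximum coverage at North: 872 mail sacks per day.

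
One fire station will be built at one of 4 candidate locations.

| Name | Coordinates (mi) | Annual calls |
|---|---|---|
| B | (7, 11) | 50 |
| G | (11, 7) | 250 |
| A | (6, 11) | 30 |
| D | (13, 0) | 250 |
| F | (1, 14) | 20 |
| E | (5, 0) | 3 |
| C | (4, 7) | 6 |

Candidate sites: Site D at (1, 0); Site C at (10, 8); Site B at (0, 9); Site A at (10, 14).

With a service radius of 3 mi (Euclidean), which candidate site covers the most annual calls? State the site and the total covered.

Coverage radius r = 3 mi; a point is covered iff (Δx)²+(Δy)² ≤ 3² = 9.
  Site D (1, 0): covers {none} → 0
  Site C (10, 8): covers {G} → 250
  Site B (0, 9): covers {none} → 0
  Site A (10, 14): covers {none} → 0
Maximum coverage at Site C: 250 annual calls.

Site C, covering 250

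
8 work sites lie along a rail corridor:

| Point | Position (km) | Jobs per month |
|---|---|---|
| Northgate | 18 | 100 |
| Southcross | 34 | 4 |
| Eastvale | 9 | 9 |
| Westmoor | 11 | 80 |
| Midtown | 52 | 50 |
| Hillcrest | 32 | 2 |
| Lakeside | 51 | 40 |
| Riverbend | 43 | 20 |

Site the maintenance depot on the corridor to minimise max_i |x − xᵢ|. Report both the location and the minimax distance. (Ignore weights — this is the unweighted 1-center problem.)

location 30.5, max distance 21.5

The 1-center on a line is the midpoint of the two extreme points: leftmost at 9, rightmost at 52.
Optimal location = (9 + 52)/2 = 30.5; maximum distance = (52 − 9)/2 = 21.5.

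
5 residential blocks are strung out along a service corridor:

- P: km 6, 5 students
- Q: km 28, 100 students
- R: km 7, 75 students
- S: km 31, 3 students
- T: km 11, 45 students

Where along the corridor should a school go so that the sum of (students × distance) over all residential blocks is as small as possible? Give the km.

For a sum of weighted absolute distances on a line, the optimum is the weighted median (not the mean). Total weight W = 228; half-weight = 114.
Sort by position and accumulate weight:
  km 6 (P, w=5) → cum 5
  km 7 (R, w=75) → cum 80
  km 11 (T, w=45) → cum 125  ≥ 114 → median here
  km 28 (Q, w=100) → cum 225
  km 31 (S, w=3) → cum 228
Optimal location: km 11.

x = 11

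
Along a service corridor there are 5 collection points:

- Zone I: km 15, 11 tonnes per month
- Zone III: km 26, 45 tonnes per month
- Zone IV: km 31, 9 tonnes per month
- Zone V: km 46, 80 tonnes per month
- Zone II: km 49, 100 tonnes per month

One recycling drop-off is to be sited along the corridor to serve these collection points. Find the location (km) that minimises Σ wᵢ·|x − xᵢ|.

x = 46

For a sum of weighted absolute distances on a line, the optimum is the weighted median (not the mean). Total weight W = 245; half-weight = 122.5.
Sort by position and accumulate weight:
  km 15 (Zone I, w=11) → cum 11
  km 26 (Zone III, w=45) → cum 56
  km 31 (Zone IV, w=9) → cum 65
  km 46 (Zone V, w=80) → cum 145  ≥ 122.5 → median here
  km 49 (Zone II, w=100) → cum 245
Optimal location: km 46.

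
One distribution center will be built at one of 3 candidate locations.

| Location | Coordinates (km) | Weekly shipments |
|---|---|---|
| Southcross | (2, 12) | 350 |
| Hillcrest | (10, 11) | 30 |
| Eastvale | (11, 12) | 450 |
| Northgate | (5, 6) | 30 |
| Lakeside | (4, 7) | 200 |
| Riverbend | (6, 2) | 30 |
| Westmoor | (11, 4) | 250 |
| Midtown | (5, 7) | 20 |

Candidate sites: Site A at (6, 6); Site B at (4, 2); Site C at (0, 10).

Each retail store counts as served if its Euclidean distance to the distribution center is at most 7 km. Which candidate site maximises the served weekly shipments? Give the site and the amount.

Coverage radius r = 7 km; a point is covered iff (Δx)²+(Δy)² ≤ 7² = 49.
  Site A (6, 6): covers {Hillcrest, Northgate, Lakeside, Riverbend, Westmoor, Midtown} → 560
  Site B (4, 2): covers {Northgate, Lakeside, Riverbend, Midtown} → 280
  Site C (0, 10): covers {Southcross, Northgate, Lakeside, Midtown} → 600
Maximum coverage at Site C: 600 weekly shipments.

Site C, covering 600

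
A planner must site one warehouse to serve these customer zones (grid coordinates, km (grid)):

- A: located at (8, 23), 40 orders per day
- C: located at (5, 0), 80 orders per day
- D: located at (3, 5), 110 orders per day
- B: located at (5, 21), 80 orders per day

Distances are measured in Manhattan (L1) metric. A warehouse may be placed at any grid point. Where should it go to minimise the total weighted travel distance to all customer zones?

(5, 5)

Manhattan distance separates: Σwᵢ(|x−xᵢ|+|y−yᵢ|) = Σwᵢ|x−xᵢ| + Σwᵢ|y−yᵢ|, so x and y are optimised independently as 1-D weighted medians.
Total weight W = 310; half = 155.
x-coordinate, sorted with cumulative weight:
  x=3 (D, w=110) cum 110
  x=5 (C, w=80) cum 190  ← median
  x=5 (B, w=80) cum 270
  x=8 (A, w=40) cum 310
⇒ x* = 5
y-coordinate, sorted with cumulative weight:
  y=0 (C, w=80) cum 80
  y=5 (D, w=110) cum 190  ← median
  y=21 (B, w=80) cum 270
  y=23 (A, w=40) cum 310
⇒ y* = 5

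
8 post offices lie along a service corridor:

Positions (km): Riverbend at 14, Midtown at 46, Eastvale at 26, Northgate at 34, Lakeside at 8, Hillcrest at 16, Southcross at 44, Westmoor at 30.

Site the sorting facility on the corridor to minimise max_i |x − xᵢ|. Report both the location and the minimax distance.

location 27, max distance 19

The 1-center on a line is the midpoint of the two extreme points: leftmost at 8, rightmost at 46.
Optimal location = (8 + 46)/2 = 27; maximum distance = (46 − 8)/2 = 19.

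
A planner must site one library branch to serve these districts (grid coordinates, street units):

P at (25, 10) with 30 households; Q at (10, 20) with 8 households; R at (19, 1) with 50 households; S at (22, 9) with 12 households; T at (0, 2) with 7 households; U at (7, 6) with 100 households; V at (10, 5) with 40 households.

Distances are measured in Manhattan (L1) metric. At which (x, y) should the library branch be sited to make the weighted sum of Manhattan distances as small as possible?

(10, 6)

Manhattan distance separates: Σwᵢ(|x−xᵢ|+|y−yᵢ|) = Σwᵢ|x−xᵢ| + Σwᵢ|y−yᵢ|, so x and y are optimised independently as 1-D weighted medians.
Total weight W = 247; half = 123.5.
x-coordinate, sorted with cumulative weight:
  x=0 (T, w=7) cum 7
  x=7 (U, w=100) cum 107
  x=10 (Q, w=8) cum 115
  x=10 (V, w=40) cum 155  ← median
  x=19 (R, w=50) cum 205
  x=22 (S, w=12) cum 217
  x=25 (P, w=30) cum 247
⇒ x* = 10
y-coordinate, sorted with cumulative weight:
  y=1 (R, w=50) cum 50
  y=2 (T, w=7) cum 57
  y=5 (V, w=40) cum 97
  y=6 (U, w=100) cum 197  ← median
  y=9 (S, w=12) cum 209
  y=10 (P, w=30) cum 239
  y=20 (Q, w=8) cum 247
⇒ y* = 6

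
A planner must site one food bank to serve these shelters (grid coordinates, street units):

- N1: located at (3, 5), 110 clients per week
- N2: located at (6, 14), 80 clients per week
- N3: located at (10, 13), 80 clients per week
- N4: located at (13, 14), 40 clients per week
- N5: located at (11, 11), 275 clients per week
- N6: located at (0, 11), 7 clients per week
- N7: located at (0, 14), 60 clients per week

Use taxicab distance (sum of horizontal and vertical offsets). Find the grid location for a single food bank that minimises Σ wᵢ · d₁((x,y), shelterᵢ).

(10, 11)

Manhattan distance separates: Σwᵢ(|x−xᵢ|+|y−yᵢ|) = Σwᵢ|x−xᵢ| + Σwᵢ|y−yᵢ|, so x and y are optimised independently as 1-D weighted medians.
Total weight W = 652; half = 326.
x-coordinate, sorted with cumulative weight:
  x=0 (N6, w=7) cum 7
  x=0 (N7, w=60) cum 67
  x=3 (N1, w=110) cum 177
  x=6 (N2, w=80) cum 257
  x=10 (N3, w=80) cum 337  ← median
  x=11 (N5, w=275) cum 612
  x=13 (N4, w=40) cum 652
⇒ x* = 10
y-coordinate, sorted with cumulative weight:
  y=5 (N1, w=110) cum 110
  y=11 (N5, w=275) cum 385  ← median
  y=11 (N6, w=7) cum 392
  y=13 (N3, w=80) cum 472
  y=14 (N2, w=80) cum 552
  y=14 (N4, w=40) cum 592
  y=14 (N7, w=60) cum 652
⇒ y* = 11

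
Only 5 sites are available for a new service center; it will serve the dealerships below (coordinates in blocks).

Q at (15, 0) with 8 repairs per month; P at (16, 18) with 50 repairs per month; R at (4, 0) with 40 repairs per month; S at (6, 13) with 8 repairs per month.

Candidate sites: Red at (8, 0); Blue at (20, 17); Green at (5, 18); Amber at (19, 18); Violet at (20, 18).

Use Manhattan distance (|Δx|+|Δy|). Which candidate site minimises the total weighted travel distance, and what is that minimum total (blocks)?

Green, total 1582 blocks

Total weighted distance at each candidate:
  Red (8, 0): total = 1636
  Blue (20, 17): total = 1890
  Green (5, 18): total = 1582
  Amber (19, 18): total = 1790
  Violet (20, 18): total = 1896
Minimum is at Green with total 1582 blocks.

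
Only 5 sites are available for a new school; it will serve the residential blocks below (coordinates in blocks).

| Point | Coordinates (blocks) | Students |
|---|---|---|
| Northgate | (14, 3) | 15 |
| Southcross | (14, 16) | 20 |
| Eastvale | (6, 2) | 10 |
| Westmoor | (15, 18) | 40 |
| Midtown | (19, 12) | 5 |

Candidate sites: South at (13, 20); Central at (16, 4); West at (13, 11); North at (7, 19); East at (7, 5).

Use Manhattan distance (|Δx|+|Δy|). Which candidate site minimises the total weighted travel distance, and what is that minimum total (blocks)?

West, total 810 blocks

Total weighted distance at each candidate:
  South (13, 20): total = 850
  Central (16, 4): total = 1100
  West (13, 11): total = 810
  North (7, 19): total = 1180
  East (7, 5): total = 1470
Minimum is at West with total 810 blocks.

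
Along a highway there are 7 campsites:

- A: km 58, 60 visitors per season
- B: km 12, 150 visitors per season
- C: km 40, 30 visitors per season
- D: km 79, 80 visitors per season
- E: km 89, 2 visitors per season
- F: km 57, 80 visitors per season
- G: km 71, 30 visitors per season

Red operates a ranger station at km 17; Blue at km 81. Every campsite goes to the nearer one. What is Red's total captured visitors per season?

180

The indifferent point is the midpoint (17+81)/2 = 49; campsites left of it (closer to Red at 17) go to Red, those right go to Blue.
  B at 12 (w=150) → Red
  C at 40 (w=30) → Red
  F at 57 (w=80) → Blue
  A at 58 (w=60) → Blue
  G at 71 (w=30) → Blue
  D at 79 (w=80) → Blue
  E at 89 (w=2) → Blue
Red captures 180; Blue captures 252.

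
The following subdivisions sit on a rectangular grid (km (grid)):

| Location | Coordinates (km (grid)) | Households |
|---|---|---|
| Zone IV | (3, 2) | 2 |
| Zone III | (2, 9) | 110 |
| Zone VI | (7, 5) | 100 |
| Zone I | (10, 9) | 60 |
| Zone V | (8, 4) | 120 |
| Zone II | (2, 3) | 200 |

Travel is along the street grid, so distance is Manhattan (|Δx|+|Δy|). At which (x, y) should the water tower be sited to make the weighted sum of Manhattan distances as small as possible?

(2, 4)

Manhattan distance separates: Σwᵢ(|x−xᵢ|+|y−yᵢ|) = Σwᵢ|x−xᵢ| + Σwᵢ|y−yᵢ|, so x and y are optimised independently as 1-D weighted medians.
Total weight W = 592; half = 296.
x-coordinate, sorted with cumulative weight:
  x=2 (Zone III, w=110) cum 110
  x=2 (Zone II, w=200) cum 310  ← median
  x=3 (Zone IV, w=2) cum 312
  x=7 (Zone VI, w=100) cum 412
  x=8 (Zone V, w=120) cum 532
  x=10 (Zone I, w=60) cum 592
⇒ x* = 2
y-coordinate, sorted with cumulative weight:
  y=2 (Zone IV, w=2) cum 2
  y=3 (Zone II, w=200) cum 202
  y=4 (Zone V, w=120) cum 322  ← median
  y=5 (Zone VI, w=100) cum 422
  y=9 (Zone III, w=110) cum 532
  y=9 (Zone I, w=60) cum 592
⇒ y* = 4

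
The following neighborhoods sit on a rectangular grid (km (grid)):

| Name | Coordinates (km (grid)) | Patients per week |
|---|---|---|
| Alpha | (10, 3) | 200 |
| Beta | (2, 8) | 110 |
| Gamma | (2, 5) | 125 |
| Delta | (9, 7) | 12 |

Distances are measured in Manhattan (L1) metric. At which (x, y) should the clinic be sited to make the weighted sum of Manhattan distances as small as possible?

Manhattan distance separates: Σwᵢ(|x−xᵢ|+|y−yᵢ|) = Σwᵢ|x−xᵢ| + Σwᵢ|y−yᵢ|, so x and y are optimised independently as 1-D weighted medians.
Total weight W = 447; half = 223.5.
x-coordinate, sorted with cumulative weight:
  x=2 (Beta, w=110) cum 110
  x=2 (Gamma, w=125) cum 235  ← median
  x=9 (Delta, w=12) cum 247
  x=10 (Alpha, w=200) cum 447
⇒ x* = 2
y-coordinate, sorted with cumulative weight:
  y=3 (Alpha, w=200) cum 200
  y=5 (Gamma, w=125) cum 325  ← median
  y=7 (Delta, w=12) cum 337
  y=8 (Beta, w=110) cum 447
⇒ y* = 5

(2, 5)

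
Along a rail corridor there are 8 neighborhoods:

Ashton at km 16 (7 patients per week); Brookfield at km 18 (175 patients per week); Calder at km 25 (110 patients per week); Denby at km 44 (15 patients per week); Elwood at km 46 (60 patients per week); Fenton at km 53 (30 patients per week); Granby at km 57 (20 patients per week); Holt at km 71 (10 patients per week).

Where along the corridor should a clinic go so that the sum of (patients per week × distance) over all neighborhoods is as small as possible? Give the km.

x = 25

For a sum of weighted absolute distances on a line, the optimum is the weighted median (not the mean). Total weight W = 427; half-weight = 213.5.
Sort by position and accumulate weight:
  km 16 (Ashton, w=7) → cum 7
  km 18 (Brookfield, w=175) → cum 182
  km 25 (Calder, w=110) → cum 292  ≥ 213.5 → median here
  km 44 (Denby, w=15) → cum 307
  km 46 (Elwood, w=60) → cum 367
  km 53 (Fenton, w=30) → cum 397
  km 57 (Granby, w=20) → cum 417
  km 71 (Holt, w=10) → cum 427
Optimal location: km 25.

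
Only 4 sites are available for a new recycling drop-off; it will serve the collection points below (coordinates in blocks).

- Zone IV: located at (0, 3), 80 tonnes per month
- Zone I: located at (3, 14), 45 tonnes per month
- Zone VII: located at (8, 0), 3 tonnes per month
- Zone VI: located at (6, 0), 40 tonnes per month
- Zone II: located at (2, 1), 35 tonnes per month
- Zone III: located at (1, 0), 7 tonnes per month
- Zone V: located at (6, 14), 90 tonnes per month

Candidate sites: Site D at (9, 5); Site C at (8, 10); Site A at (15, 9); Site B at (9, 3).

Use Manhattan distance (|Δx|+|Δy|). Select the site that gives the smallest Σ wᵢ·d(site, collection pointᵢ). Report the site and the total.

Site C, total 3299 blocks

Total weighted distance at each candidate:
  Site D (9, 5): total = 3449
  Site C (8, 10): total = 3299
  Site A (15, 9): total = 5369
  Site B (9, 3): total = 3389
Minimum is at Site C with total 3299 blocks.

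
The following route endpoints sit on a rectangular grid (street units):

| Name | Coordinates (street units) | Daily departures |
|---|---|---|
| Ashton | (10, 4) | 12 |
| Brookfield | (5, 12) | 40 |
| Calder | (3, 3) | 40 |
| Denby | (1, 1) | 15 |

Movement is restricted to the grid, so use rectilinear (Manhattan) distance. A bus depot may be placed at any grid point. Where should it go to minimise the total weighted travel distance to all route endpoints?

(3, 3)

Manhattan distance separates: Σwᵢ(|x−xᵢ|+|y−yᵢ|) = Σwᵢ|x−xᵢ| + Σwᵢ|y−yᵢ|, so x and y are optimised independently as 1-D weighted medians.
Total weight W = 107; half = 53.5.
x-coordinate, sorted with cumulative weight:
  x=1 (Denby, w=15) cum 15
  x=3 (Calder, w=40) cum 55  ← median
  x=5 (Brookfield, w=40) cum 95
  x=10 (Ashton, w=12) cum 107
⇒ x* = 3
y-coordinate, sorted with cumulative weight:
  y=1 (Denby, w=15) cum 15
  y=3 (Calder, w=40) cum 55  ← median
  y=4 (Ashton, w=12) cum 67
  y=12 (Brookfield, w=40) cum 107
⇒ y* = 3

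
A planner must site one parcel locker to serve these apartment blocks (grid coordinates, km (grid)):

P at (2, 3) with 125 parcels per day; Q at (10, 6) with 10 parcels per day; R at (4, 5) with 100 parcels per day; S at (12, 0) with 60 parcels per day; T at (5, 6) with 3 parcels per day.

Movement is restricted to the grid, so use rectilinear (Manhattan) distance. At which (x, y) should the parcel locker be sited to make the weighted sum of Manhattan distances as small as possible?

Manhattan distance separates: Σwᵢ(|x−xᵢ|+|y−yᵢ|) = Σwᵢ|x−xᵢ| + Σwᵢ|y−yᵢ|, so x and y are optimised independently as 1-D weighted medians.
Total weight W = 298; half = 149.
x-coordinate, sorted with cumulative weight:
  x=2 (P, w=125) cum 125
  x=4 (R, w=100) cum 225  ← median
  x=5 (T, w=3) cum 228
  x=10 (Q, w=10) cum 238
  x=12 (S, w=60) cum 298
⇒ x* = 4
y-coordinate, sorted with cumulative weight:
  y=0 (S, w=60) cum 60
  y=3 (P, w=125) cum 185  ← median
  y=5 (R, w=100) cum 285
  y=6 (Q, w=10) cum 295
  y=6 (T, w=3) cum 298
⇒ y* = 3

(4, 3)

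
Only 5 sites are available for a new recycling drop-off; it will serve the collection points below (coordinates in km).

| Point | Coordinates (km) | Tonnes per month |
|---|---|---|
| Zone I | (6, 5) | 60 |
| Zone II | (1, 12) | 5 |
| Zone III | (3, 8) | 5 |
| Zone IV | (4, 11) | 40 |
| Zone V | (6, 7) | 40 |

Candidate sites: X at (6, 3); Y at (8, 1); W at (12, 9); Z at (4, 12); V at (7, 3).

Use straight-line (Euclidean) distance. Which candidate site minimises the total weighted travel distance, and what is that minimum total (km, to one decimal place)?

Total weighted distance at each candidate:
  X (6, 3): total = 690.5
  Y (8, 1): total = 1060.3
  W (12, 9): total = 1117.8
  Z (4, 12): total = 727.8
  V (7, 3): total = 726.9
Minimum is at X with total 690.5 km.

X, total 690.5 km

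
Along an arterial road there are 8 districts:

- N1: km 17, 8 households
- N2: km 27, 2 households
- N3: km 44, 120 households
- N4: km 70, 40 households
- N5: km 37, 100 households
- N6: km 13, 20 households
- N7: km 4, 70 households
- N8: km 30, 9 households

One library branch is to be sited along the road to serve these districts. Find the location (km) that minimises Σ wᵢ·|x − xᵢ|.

For a sum of weighted absolute distances on a line, the optimum is the weighted median (not the mean). Total weight W = 369; half-weight = 184.5.
Sort by position and accumulate weight:
  km 4 (N7, w=70) → cum 70
  km 13 (N6, w=20) → cum 90
  km 17 (N1, w=8) → cum 98
  km 27 (N2, w=2) → cum 100
  km 30 (N8, w=9) → cum 109
  km 37 (N5, w=100) → cum 209  ≥ 184.5 → median here
  km 44 (N3, w=120) → cum 329
  km 70 (N4, w=40) → cum 369
Optimal location: km 37.

x = 37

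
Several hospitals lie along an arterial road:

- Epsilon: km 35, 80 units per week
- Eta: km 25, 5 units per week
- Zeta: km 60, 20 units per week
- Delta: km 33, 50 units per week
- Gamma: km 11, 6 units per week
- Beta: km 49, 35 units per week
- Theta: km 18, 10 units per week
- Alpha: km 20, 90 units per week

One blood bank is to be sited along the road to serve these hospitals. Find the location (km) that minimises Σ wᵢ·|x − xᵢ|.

x = 33

For a sum of weighted absolute distances on a line, the optimum is the weighted median (not the mean). Total weight W = 296; half-weight = 148.
Sort by position and accumulate weight:
  km 11 (Gamma, w=6) → cum 6
  km 18 (Theta, w=10) → cum 16
  km 20 (Alpha, w=90) → cum 106
  km 25 (Eta, w=5) → cum 111
  km 33 (Delta, w=50) → cum 161  ≥ 148 → median here
  km 35 (Epsilon, w=80) → cum 241
  km 49 (Beta, w=35) → cum 276
  km 60 (Zeta, w=20) → cum 296
Optimal location: km 33.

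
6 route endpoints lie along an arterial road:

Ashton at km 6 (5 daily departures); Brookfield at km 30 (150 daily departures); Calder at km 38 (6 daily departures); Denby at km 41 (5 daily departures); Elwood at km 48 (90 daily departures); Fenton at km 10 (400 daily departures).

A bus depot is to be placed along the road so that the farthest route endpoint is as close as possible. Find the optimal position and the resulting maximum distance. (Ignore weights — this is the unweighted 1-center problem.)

The 1-center on a line is the midpoint of the two extreme points: leftmost at 6, rightmost at 48.
Optimal location = (6 + 48)/2 = 27; maximum distance = (48 − 6)/2 = 21.

location 27, max distance 21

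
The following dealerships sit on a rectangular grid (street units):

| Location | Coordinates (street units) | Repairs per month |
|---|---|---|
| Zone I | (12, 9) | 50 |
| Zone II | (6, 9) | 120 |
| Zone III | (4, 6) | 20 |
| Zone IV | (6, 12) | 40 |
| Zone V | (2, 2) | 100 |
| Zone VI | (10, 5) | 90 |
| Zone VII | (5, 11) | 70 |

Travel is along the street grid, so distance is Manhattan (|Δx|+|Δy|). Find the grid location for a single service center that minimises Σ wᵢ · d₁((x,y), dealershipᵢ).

(6, 9)

Manhattan distance separates: Σwᵢ(|x−xᵢ|+|y−yᵢ|) = Σwᵢ|x−xᵢ| + Σwᵢ|y−yᵢ|, so x and y are optimised independently as 1-D weighted medians.
Total weight W = 490; half = 245.
x-coordinate, sorted with cumulative weight:
  x=2 (Zone V, w=100) cum 100
  x=4 (Zone III, w=20) cum 120
  x=5 (Zone VII, w=70) cum 190
  x=6 (Zone II, w=120) cum 310  ← median
  x=6 (Zone IV, w=40) cum 350
  x=10 (Zone VI, w=90) cum 440
  x=12 (Zone I, w=50) cum 490
⇒ x* = 6
y-coordinate, sorted with cumulative weight:
  y=2 (Zone V, w=100) cum 100
  y=5 (Zone VI, w=90) cum 190
  y=6 (Zone III, w=20) cum 210
  y=9 (Zone I, w=50) cum 260  ← median
  y=9 (Zone II, w=120) cum 380
  y=11 (Zone VII, w=70) cum 450
  y=12 (Zone IV, w=40) cum 490
⇒ y* = 9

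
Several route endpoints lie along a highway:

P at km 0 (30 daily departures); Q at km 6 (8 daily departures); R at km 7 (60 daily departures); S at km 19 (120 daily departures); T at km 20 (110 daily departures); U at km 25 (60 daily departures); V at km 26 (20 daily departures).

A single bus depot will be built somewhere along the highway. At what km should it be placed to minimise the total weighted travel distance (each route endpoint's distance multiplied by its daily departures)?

For a sum of weighted absolute distances on a line, the optimum is the weighted median (not the mean). Total weight W = 408; half-weight = 204.
Sort by position and accumulate weight:
  km 0 (P, w=30) → cum 30
  km 6 (Q, w=8) → cum 38
  km 7 (R, w=60) → cum 98
  km 19 (S, w=120) → cum 218  ≥ 204 → median here
  km 20 (T, w=110) → cum 328
  km 25 (U, w=60) → cum 388
  km 26 (V, w=20) → cum 408
Optimal location: km 19.

x = 19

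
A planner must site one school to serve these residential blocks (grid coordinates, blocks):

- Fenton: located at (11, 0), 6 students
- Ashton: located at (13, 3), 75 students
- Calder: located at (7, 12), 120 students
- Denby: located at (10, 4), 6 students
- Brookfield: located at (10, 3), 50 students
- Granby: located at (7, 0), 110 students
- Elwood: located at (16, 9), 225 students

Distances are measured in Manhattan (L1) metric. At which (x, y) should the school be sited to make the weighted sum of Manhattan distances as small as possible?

(13, 9)

Manhattan distance separates: Σwᵢ(|x−xᵢ|+|y−yᵢ|) = Σwᵢ|x−xᵢ| + Σwᵢ|y−yᵢ|, so x and y are optimised independently as 1-D weighted medians.
Total weight W = 592; half = 296.
x-coordinate, sorted with cumulative weight:
  x=7 (Calder, w=120) cum 120
  x=7 (Granby, w=110) cum 230
  x=10 (Denby, w=6) cum 236
  x=10 (Brookfield, w=50) cum 286
  x=11 (Fenton, w=6) cum 292
  x=13 (Ashton, w=75) cum 367  ← median
  x=16 (Elwood, w=225) cum 592
⇒ x* = 13
y-coordinate, sorted with cumulative weight:
  y=0 (Fenton, w=6) cum 6
  y=0 (Granby, w=110) cum 116
  y=3 (Ashton, w=75) cum 191
  y=3 (Brookfield, w=50) cum 241
  y=4 (Denby, w=6) cum 247
  y=9 (Elwood, w=225) cum 472  ← median
  y=12 (Calder, w=120) cum 592
⇒ y* = 9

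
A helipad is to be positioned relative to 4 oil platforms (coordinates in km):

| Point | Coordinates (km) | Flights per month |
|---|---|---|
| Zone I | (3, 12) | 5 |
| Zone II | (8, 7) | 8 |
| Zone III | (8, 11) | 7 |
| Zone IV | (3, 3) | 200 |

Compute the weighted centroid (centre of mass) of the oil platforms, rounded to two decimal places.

(3.34, 3.60)

The minimiser of Σwᵢ‖p−pᵢ‖² is the weighted centroid p* = (Σwᵢpᵢ)/(Σwᵢ).
Σwᵢ = 220.
Σwᵢxᵢ = 5·3 + 8·8 + 7·8 + 200·3 = 735.
Σwᵢyᵢ = 5·12 + 8·7 + 7·11 + 200·3 = 793.
x* = 735/220 = 3.34, y* = 793/220 = 3.60.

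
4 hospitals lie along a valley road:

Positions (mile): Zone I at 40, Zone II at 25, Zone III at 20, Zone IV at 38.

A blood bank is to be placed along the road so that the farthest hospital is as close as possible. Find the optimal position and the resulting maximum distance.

location 30, max distance 10

The 1-center on a line is the midpoint of the two extreme points: leftmost at 20, rightmost at 40.
Optimal location = (20 + 40)/2 = 30; maximum distance = (40 − 20)/2 = 10.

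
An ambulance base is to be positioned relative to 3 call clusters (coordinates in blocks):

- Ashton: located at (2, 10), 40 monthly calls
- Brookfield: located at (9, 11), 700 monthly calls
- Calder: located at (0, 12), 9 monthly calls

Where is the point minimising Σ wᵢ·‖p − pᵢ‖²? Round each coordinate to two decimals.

(8.52, 10.96)

The minimiser of Σwᵢ‖p−pᵢ‖² is the weighted centroid p* = (Σwᵢpᵢ)/(Σwᵢ).
Σwᵢ = 749.
Σwᵢxᵢ = 40·2 + 700·9 + 9·0 = 6380.
Σwᵢyᵢ = 40·10 + 700·11 + 9·12 = 8208.
x* = 6380/749 = 8.52, y* = 8208/749 = 10.96.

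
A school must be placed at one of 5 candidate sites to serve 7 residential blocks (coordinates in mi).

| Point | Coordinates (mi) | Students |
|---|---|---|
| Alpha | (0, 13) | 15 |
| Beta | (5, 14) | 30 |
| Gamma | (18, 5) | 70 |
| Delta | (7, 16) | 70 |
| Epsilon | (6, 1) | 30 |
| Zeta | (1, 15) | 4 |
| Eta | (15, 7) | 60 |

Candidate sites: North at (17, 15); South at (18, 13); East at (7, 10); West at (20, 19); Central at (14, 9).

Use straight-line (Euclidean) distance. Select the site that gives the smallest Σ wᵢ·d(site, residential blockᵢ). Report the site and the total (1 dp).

Total weighted distance at each candidate:
  North (17, 15): total = 3117.9
  South (18, 13): total = 2999.4
  East (7, 10): total = 2329.8
  West (20, 19): total = 4253.2
  Central (14, 9): total = 2147.1
Minimum is at Central with total 2147.1 mi.

Central, total 2147.1 mi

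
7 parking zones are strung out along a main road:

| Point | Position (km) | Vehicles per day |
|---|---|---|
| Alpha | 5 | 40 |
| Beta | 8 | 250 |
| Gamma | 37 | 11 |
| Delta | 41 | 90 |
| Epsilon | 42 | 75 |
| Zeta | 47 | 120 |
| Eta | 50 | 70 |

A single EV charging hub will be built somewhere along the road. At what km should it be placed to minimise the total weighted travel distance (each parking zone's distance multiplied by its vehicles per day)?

For a sum of weighted absolute distances on a line, the optimum is the weighted median (not the mean). Total weight W = 656; half-weight = 328.
Sort by position and accumulate weight:
  km 5 (Alpha, w=40) → cum 40
  km 8 (Beta, w=250) → cum 290
  km 37 (Gamma, w=11) → cum 301
  km 41 (Delta, w=90) → cum 391  ≥ 328 → median here
  km 42 (Epsilon, w=75) → cum 466
  km 47 (Zeta, w=120) → cum 586
  km 50 (Eta, w=70) → cum 656
Optimal location: km 41.

x = 41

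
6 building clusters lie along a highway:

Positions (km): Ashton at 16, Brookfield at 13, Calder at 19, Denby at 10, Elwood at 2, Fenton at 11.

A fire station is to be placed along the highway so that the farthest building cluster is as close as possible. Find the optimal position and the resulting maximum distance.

location 10.5, max distance 8.5

The 1-center on a line is the midpoint of the two extreme points: leftmost at 2, rightmost at 19.
Optimal location = (2 + 19)/2 = 10.5; maximum distance = (19 − 2)/2 = 8.5.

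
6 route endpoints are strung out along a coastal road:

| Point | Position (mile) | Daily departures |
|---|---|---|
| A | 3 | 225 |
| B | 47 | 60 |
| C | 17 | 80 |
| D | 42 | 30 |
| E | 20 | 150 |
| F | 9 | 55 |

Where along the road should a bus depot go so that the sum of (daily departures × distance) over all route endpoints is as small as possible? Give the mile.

x = 17

For a sum of weighted absolute distances on a line, the optimum is the weighted median (not the mean). Total weight W = 600; half-weight = 300.
Sort by position and accumulate weight:
  mile 3 (A, w=225) → cum 225
  mile 9 (F, w=55) → cum 280
  mile 17 (C, w=80) → cum 360  ≥ 300 → median here
  mile 20 (E, w=150) → cum 510
  mile 42 (D, w=30) → cum 540
  mile 47 (B, w=60) → cum 600
Optimal location: mile 17.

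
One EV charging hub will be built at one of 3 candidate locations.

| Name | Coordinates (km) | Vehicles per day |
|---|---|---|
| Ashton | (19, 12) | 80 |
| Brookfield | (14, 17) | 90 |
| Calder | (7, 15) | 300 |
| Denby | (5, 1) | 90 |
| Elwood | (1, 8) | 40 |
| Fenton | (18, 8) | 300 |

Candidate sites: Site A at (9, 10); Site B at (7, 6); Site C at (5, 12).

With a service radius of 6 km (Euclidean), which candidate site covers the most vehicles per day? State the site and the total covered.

Site C, covering 340

Coverage radius r = 6 km; a point is covered iff (Δx)²+(Δy)² ≤ 6² = 36.
  Site A (9, 10): covers {Calder} → 300
  Site B (7, 6): covers {Denby} → 90
  Site C (5, 12): covers {Calder, Elwood} → 340
Maximum coverage at Site C: 340 vehicles per day.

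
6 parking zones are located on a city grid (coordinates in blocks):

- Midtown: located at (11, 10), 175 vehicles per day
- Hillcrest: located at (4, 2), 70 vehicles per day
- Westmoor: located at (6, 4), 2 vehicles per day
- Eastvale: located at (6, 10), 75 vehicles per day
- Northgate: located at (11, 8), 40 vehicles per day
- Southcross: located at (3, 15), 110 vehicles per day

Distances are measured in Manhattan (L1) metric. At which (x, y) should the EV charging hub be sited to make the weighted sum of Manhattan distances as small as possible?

Manhattan distance separates: Σwᵢ(|x−xᵢ|+|y−yᵢ|) = Σwᵢ|x−xᵢ| + Σwᵢ|y−yᵢ|, so x and y are optimised independently as 1-D weighted medians.
Total weight W = 472; half = 236.
x-coordinate, sorted with cumulative weight:
  x=3 (Southcross, w=110) cum 110
  x=4 (Hillcrest, w=70) cum 180
  x=6 (Westmoor, w=2) cum 182
  x=6 (Eastvale, w=75) cum 257  ← median
  x=11 (Midtown, w=175) cum 432
  x=11 (Northgate, w=40) cum 472
⇒ x* = 6
y-coordinate, sorted with cumulative weight:
  y=2 (Hillcrest, w=70) cum 70
  y=4 (Westmoor, w=2) cum 72
  y=8 (Northgate, w=40) cum 112
  y=10 (Midtown, w=175) cum 287  ← median
  y=10 (Eastvale, w=75) cum 362
  y=15 (Southcross, w=110) cum 472
⇒ y* = 10

(6, 10)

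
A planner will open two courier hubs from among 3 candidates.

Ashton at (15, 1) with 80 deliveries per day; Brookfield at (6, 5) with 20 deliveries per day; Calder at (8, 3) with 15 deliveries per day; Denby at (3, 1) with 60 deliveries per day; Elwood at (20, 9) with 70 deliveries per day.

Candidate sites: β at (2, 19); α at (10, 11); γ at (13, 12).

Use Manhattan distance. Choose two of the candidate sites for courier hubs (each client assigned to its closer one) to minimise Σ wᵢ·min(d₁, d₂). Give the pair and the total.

Evaluate every pair (each demand assigned to the nearer of the two):
  {α, γ}: total = 3110
  {β, γ}: total = 3370
  {β, α}: total = 3410
Best pair: {α, γ} with total 3110.

{α, γ}, total 3110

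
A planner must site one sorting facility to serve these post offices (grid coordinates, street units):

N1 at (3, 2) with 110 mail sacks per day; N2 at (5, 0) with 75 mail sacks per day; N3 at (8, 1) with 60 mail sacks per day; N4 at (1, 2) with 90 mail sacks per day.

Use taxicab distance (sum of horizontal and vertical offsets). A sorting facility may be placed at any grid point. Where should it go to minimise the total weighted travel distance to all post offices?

(3, 2)

Manhattan distance separates: Σwᵢ(|x−xᵢ|+|y−yᵢ|) = Σwᵢ|x−xᵢ| + Σwᵢ|y−yᵢ|, so x and y are optimised independently as 1-D weighted medians.
Total weight W = 335; half = 167.5.
x-coordinate, sorted with cumulative weight:
  x=1 (N4, w=90) cum 90
  x=3 (N1, w=110) cum 200  ← median
  x=5 (N2, w=75) cum 275
  x=8 (N3, w=60) cum 335
⇒ x* = 3
y-coordinate, sorted with cumulative weight:
  y=0 (N2, w=75) cum 75
  y=1 (N3, w=60) cum 135
  y=2 (N1, w=110) cum 245  ← median
  y=2 (N4, w=90) cum 335
⇒ y* = 2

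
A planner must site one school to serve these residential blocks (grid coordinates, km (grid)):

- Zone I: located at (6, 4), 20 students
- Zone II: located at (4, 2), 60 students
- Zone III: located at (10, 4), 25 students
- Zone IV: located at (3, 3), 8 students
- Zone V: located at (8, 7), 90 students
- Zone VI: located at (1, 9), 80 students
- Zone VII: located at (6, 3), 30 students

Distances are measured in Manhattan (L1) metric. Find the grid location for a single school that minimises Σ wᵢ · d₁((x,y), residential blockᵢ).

(6, 7)

Manhattan distance separates: Σwᵢ(|x−xᵢ|+|y−yᵢ|) = Σwᵢ|x−xᵢ| + Σwᵢ|y−yᵢ|, so x and y are optimised independently as 1-D weighted medians.
Total weight W = 313; half = 156.5.
x-coordinate, sorted with cumulative weight:
  x=1 (Zone VI, w=80) cum 80
  x=3 (Zone IV, w=8) cum 88
  x=4 (Zone II, w=60) cum 148
  x=6 (Zone I, w=20) cum 168  ← median
  x=6 (Zone VII, w=30) cum 198
  x=8 (Zone V, w=90) cum 288
  x=10 (Zone III, w=25) cum 313
⇒ x* = 6
y-coordinate, sorted with cumulative weight:
  y=2 (Zone II, w=60) cum 60
  y=3 (Zone IV, w=8) cum 68
  y=3 (Zone VII, w=30) cum 98
  y=4 (Zone I, w=20) cum 118
  y=4 (Zone III, w=25) cum 143
  y=7 (Zone V, w=90) cum 233  ← median
  y=9 (Zone VI, w=80) cum 313
⇒ y* = 7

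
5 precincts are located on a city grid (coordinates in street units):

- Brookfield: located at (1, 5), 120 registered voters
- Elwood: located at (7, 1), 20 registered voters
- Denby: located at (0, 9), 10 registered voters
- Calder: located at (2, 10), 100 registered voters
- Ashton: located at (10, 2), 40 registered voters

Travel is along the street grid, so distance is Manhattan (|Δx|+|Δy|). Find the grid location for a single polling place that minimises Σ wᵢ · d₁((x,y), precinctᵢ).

Manhattan distance separates: Σwᵢ(|x−xᵢ|+|y−yᵢ|) = Σwᵢ|x−xᵢ| + Σwᵢ|y−yᵢ|, so x and y are optimised independently as 1-D weighted medians.
Total weight W = 290; half = 145.
x-coordinate, sorted with cumulative weight:
  x=0 (Denby, w=10) cum 10
  x=1 (Brookfield, w=120) cum 130
  x=2 (Calder, w=100) cum 230  ← median
  x=7 (Elwood, w=20) cum 250
  x=10 (Ashton, w=40) cum 290
⇒ x* = 2
y-coordinate, sorted with cumulative weight:
  y=1 (Elwood, w=20) cum 20
  y=2 (Ashton, w=40) cum 60
  y=5 (Brookfield, w=120) cum 180  ← median
  y=9 (Denby, w=10) cum 190
  y=10 (Calder, w=100) cum 290
⇒ y* = 5

(2, 5)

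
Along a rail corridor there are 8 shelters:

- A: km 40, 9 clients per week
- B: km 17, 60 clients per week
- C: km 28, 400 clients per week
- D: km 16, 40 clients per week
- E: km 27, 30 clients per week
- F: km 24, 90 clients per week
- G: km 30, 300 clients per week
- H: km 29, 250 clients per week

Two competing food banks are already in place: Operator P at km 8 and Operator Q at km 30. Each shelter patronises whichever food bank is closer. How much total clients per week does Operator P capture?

The indifferent point is the midpoint (8+30)/2 = 19; shelters left of it (closer to Operator P at 8) go to Operator P, those right go to Operator Q.
  D at 16 (w=40) → Operator P
  B at 17 (w=60) → Operator P
  F at 24 (w=90) → Operator Q
  E at 27 (w=30) → Operator Q
  C at 28 (w=400) → Operator Q
  H at 29 (w=250) → Operator Q
  G at 30 (w=300) → Operator Q
  A at 40 (w=9) → Operator Q
Operator P captures 100; Operator Q captures 1079.

100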